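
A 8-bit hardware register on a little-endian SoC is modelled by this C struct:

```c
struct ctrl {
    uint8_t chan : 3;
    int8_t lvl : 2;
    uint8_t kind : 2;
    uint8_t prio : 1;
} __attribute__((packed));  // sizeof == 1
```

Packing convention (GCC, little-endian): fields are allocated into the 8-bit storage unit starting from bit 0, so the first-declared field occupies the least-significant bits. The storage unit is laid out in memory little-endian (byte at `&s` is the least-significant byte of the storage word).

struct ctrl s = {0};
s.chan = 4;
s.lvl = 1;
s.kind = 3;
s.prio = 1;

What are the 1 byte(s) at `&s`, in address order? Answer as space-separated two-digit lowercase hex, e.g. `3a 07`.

ec

chan:3 = 4 → 0x4 << 0 → word 0x04
lvl:2 = 1 → 0x1 << 3 → word 0x0c
kind:2 = 3 → 0x3 << 5 → word 0x6c
prio:1 = 1 → 0x1 << 7 → word 0xec
word = 0xec → little-endian bytes:
  [0]=0xec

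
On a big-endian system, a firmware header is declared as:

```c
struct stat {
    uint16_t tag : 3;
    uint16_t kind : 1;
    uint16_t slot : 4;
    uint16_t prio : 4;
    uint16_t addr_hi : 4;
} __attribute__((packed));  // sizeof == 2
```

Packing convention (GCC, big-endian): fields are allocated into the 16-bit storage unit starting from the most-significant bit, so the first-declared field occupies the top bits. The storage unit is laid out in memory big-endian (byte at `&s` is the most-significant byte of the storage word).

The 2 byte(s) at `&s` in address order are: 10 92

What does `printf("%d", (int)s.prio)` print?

[0]=0x10 [1]=0x92 (big-endian) → word 0x1092
tag:3 @ bit 13 → (0x1092>>13)&0x7 = 0x0
kind:1 @ bit 12 → (0x1092>>12)&0x1 = 0x1
slot:4 @ bit 8 → (0x1092>>8)&0xf = 0x0
prio:4 @ bit 4 → (0x1092>>4)&0xf = 0x9  ←
addr_hi:4 @ bit 0 → (0x1092>>0)&0xf = 0x2

9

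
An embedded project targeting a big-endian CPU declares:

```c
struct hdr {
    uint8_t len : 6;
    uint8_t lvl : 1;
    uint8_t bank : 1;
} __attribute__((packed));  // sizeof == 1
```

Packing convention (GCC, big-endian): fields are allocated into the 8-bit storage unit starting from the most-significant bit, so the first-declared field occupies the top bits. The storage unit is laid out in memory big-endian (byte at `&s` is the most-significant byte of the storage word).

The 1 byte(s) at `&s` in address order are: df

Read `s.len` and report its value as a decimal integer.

55

[0]=0xdf (big-endian) → word 0xdf
len:6 @ bit 2 → (0xdf>>2)&0x3f = 0x37  ←
lvl:1 @ bit 1 → (0xdf>>1)&0x1 = 0x1
bank:1 @ bit 0 → (0xdf>>0)&0x1 = 0x1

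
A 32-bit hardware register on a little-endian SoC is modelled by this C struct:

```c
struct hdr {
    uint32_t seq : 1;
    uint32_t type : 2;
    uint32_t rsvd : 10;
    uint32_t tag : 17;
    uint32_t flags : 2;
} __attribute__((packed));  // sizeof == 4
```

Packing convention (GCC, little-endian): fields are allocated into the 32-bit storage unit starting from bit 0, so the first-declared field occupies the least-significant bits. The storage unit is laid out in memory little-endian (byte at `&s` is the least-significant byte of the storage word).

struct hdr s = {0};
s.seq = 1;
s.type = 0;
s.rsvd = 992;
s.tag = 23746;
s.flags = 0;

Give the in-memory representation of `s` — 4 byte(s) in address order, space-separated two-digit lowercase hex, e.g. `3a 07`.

seq (1b) val=1 bits=0x1 at bit 0: 0x00000001
type (2b) val=0 bits=0x0 at bit 1: 0x00000001
rsvd (10b) val=992 bits=0x3e0 at bit 3: 0x00001f01
tag (17b) val=23746 bits=0x5cc2 at bit 13: 0x0b985f01
flags (2b) val=0 bits=0x0 at bit 30: 0x0b985f01
word = 0x0b985f01 → little-endian bytes:
  [0]=0x01  [1]=0x5f  [2]=0x98  [3]=0x0b

01 5f 98 0b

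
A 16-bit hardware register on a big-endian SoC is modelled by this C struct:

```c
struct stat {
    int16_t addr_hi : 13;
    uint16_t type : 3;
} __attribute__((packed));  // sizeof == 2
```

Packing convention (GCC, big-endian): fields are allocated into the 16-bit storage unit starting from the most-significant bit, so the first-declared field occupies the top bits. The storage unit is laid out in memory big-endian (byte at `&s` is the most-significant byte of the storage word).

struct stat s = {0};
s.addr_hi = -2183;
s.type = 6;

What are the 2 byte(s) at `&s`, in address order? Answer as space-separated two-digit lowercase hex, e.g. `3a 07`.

bb ce

[3+:13] addr_hi=-2183 & 0x1fff = 0x1779; word=0xbbc8
[0+:3] type=6 & 0x7 = 0x6; word=0xbbce
word = 0xbbce → big-endian bytes:
  [0]=0xbb  [1]=0xce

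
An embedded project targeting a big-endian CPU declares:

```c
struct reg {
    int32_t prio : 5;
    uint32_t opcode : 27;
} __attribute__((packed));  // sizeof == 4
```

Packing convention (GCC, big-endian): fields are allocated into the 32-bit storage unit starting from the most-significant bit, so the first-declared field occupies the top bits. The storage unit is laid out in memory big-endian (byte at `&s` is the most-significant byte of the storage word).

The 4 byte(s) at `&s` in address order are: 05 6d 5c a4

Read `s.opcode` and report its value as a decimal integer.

[0]=0x05 [1]=0x6d [2]=0x5c [3]=0xa4 (big-endian) → word 0x056d5ca4
prio:5 @ bit 27 → (0x056d5ca4>>27)&0x1f = 0x0
opcode:27 @ bit 0 → (0x056d5ca4>>0)&0x7ffffff = 0x56d5ca4  ←

91053220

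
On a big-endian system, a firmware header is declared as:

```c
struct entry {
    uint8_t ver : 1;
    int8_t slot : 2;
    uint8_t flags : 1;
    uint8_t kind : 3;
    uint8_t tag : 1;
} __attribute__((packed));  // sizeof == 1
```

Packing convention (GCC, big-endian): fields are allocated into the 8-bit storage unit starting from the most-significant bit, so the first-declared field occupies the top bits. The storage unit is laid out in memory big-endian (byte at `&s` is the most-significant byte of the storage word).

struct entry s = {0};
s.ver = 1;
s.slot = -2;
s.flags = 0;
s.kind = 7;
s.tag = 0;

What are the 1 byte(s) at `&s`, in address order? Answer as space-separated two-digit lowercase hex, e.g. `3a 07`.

[7+:1] ver=1 & 0x1 = 0x1; word=0x80
[5+:2] slot=-2 & 0x3 = 0x2; word=0xc0
[4+:1] flags=0 & 0x1 = 0x0; word=0xc0
[1+:3] kind=7 & 0x7 = 0x7; word=0xce
[0+:1] tag=0 & 0x1 = 0x0; word=0xce
word = 0xce → big-endian bytes:
  [0]=0xce

ce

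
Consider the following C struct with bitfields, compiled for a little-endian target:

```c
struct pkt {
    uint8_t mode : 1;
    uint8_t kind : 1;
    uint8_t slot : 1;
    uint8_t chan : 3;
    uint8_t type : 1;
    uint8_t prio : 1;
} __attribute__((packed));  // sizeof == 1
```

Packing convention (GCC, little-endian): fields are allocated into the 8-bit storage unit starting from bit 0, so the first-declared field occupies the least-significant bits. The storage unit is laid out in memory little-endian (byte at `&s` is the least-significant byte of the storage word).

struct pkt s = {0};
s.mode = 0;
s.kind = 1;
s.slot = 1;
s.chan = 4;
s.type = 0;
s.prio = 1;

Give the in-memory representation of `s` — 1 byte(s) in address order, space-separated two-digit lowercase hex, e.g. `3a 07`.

a6

mode:1 = 0 → 0x0 << 0 → word 0x00
kind:1 = 1 → 0x1 << 1 → word 0x02
slot:1 = 1 → 0x1 << 2 → word 0x06
chan:3 = 4 → 0x4 << 3 → word 0x26
type:1 = 0 → 0x0 << 6 → word 0x26
prio:1 = 1 → 0x1 << 7 → word 0xa6
word = 0xa6 → little-endian bytes:
  [0]=0xa6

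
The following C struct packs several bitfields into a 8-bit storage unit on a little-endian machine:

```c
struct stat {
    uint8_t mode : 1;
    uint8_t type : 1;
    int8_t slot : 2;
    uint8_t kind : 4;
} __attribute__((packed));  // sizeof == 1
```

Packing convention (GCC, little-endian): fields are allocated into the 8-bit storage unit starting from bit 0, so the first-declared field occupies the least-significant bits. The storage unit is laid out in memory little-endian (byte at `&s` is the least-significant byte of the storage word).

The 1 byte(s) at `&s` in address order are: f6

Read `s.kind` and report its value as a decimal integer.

15

[0]=0xf6 (little-endian) → word 0xf6
mode:1 @ bit 0 → (0xf6>>0)&0x1 = 0x0
type:1 @ bit 1 → (0xf6>>1)&0x1 = 0x1
slot:2 @ bit 2 → (0xf6>>2)&0x3 = 0x1
kind:4 @ bit 4 → (0xf6>>4)&0xf = 0xf  ←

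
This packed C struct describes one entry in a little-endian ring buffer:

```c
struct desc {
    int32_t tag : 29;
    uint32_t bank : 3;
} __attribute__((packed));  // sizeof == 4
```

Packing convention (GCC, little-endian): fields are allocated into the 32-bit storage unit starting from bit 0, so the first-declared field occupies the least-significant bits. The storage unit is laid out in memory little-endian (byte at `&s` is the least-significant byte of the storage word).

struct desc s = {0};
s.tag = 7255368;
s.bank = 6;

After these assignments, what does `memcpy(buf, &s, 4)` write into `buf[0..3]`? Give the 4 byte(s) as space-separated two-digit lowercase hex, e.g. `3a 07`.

[0+:29] tag=7255368 & 0x1fffffff = 0x6eb548; word=0x006eb548
[29+:3] bank=6 & 0x7 = 0x6; word=0xc06eb548
word = 0xc06eb548 → little-endian bytes:
  [0]=0x48  [1]=0xb5  [2]=0x6e  [3]=0xc0

48 b5 6e c0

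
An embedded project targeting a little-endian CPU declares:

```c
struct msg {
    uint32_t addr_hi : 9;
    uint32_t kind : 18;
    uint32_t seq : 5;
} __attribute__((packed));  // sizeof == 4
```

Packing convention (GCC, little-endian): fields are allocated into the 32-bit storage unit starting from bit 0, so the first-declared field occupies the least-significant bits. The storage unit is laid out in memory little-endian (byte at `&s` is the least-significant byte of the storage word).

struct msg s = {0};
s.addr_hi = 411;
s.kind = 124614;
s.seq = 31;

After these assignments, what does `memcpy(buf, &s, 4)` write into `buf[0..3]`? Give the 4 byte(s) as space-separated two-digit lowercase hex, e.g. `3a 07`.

addr_hi:9 = 411 → 0x19b << 0 → word 0x0000019b
kind:18 = 124614 → 0x1e6c6 << 9 → word 0x03cd8d9b
seq:5 = 31 → 0x1f << 27 → word 0xfbcd8d9b
word = 0xfbcd8d9b → little-endian bytes:
  [0]=0x9b  [1]=0x8d  [2]=0xcd  [3]=0xfb

9b 8d cd fb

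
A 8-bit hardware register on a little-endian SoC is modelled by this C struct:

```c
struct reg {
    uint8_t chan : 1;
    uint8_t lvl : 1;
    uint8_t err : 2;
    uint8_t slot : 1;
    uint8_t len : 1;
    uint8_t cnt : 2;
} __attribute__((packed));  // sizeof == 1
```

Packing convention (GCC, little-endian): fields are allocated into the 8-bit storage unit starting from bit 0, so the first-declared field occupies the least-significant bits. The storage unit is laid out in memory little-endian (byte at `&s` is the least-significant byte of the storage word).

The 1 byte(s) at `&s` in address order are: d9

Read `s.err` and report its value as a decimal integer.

2

[0]=0xd9 (little-endian) → word 0xd9
chan [0+:1] = (word>>0) & 0x1 = 1
lvl [1+:1] = (word>>1) & 0x1 = 0
err [2+:2] = (word>>2) & 0x3 = 2  ←
slot [4+:1] = (word>>4) & 0x1 = 1
len [5+:1] = (word>>5) & 0x1 = 0
cnt [6+:2] = (word>>6) & 0x3 = 3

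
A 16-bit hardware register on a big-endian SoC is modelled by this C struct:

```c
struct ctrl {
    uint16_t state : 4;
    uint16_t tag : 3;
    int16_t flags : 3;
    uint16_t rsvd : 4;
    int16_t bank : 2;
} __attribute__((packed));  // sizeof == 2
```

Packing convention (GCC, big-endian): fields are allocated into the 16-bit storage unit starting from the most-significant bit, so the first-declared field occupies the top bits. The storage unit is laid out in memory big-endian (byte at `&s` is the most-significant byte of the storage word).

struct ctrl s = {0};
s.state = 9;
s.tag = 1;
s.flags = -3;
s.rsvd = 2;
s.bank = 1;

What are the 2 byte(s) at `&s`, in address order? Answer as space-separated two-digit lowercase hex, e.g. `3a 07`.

state:4 = 9 → 0x9 << 12 → word 0x9000
tag:3 = 1 → 0x1 << 9 → word 0x9200
flags:3 = -3 → 0x5 << 6 → word 0x9340
rsvd:4 = 2 → 0x2 << 2 → word 0x9348
bank:2 = 1 → 0x1 << 0 → word 0x9349
word = 0x9349 → big-endian bytes:
  [0]=0x93  [1]=0x49

93 49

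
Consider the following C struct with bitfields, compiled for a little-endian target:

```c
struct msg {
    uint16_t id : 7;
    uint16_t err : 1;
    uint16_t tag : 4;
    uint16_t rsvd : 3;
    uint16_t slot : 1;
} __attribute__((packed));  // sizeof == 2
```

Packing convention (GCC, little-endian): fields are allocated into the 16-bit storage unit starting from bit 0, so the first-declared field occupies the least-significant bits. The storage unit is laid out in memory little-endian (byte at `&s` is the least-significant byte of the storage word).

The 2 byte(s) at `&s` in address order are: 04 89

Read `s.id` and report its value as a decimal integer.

4

[0]=0x04 [1]=0x89 (little-endian) → word 0x8904
id:7 @ bit 0 → (0x8904>>0)&0x7f = 0x4  ←
err:1 @ bit 7 → (0x8904>>7)&0x1 = 0x0
tag:4 @ bit 8 → (0x8904>>8)&0xf = 0x9
rsvd:3 @ bit 12 → (0x8904>>12)&0x7 = 0x0
slot:1 @ bit 15 → (0x8904>>15)&0x1 = 0x1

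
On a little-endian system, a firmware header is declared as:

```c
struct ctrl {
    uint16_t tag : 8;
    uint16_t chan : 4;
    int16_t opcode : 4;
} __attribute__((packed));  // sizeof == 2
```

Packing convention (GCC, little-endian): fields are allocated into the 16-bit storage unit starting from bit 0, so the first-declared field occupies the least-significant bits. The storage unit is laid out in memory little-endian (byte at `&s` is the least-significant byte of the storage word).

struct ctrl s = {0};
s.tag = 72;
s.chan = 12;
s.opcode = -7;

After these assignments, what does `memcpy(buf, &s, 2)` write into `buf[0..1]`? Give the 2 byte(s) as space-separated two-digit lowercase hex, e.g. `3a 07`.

[0+:8] tag=72 & 0xff = 0x48; word=0x0048
[8+:4] chan=12 & 0xf = 0xc; word=0x0c48
[12+:4] opcode=-7 & 0xf = 0x9; word=0x9c48
word = 0x9c48 → little-endian bytes:
  [0]=0x48  [1]=0x9c

48 9c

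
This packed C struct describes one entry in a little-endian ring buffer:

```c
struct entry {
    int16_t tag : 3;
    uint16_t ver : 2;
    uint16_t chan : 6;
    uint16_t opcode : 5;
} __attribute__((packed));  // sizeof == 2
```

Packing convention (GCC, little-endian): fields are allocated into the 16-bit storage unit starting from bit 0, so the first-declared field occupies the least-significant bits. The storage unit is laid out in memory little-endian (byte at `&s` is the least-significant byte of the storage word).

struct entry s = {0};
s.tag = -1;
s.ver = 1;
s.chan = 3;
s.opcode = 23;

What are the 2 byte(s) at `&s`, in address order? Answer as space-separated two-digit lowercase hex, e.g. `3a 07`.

tag (3b) val=-1 bits=0x7 at bit 0: 0x0007
ver (2b) val=1 bits=0x1 at bit 3: 0x000f
chan (6b) val=3 bits=0x3 at bit 5: 0x006f
opcode (5b) val=23 bits=0x17 at bit 11: 0xb86f
word = 0xb86f → little-endian bytes:
  [0]=0x6f  [1]=0xb8

6f b8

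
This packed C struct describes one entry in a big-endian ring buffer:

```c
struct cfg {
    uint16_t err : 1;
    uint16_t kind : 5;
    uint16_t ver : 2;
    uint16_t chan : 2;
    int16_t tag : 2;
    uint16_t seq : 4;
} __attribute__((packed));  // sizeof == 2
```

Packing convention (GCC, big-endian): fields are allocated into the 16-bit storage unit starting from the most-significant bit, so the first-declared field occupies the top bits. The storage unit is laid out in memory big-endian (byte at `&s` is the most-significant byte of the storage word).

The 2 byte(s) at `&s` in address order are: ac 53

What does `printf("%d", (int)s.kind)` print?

[0]=0xac [1]=0x53 (big-endian) → word 0xac53
err [15+:1] = (word>>15) & 0x1 = 1
kind [10+:5] = (word>>10) & 0x1f = 11  ←
ver [8+:2] = (word>>8) & 0x3 = 0
chan [6+:2] = (word>>6) & 0x3 = 1
tag [4+:2] = (word>>4) & 0x3 = 1
seq [0+:4] = (word>>0) & 0xf = 3

11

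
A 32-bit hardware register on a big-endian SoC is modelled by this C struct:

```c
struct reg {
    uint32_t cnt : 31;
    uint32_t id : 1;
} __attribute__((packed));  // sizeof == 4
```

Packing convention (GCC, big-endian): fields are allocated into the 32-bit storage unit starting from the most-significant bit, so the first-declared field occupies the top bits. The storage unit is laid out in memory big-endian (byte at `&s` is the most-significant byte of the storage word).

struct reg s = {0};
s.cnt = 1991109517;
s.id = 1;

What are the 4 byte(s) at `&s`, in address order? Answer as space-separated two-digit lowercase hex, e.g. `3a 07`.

cnt (31b) val=1991109517 bits=0x76adeb8d at bit 1: 0xed5bd71a
id (1b) val=1 bits=0x1 at bit 0: 0xed5bd71b
word = 0xed5bd71b → big-endian bytes:
  [0]=0xed  [1]=0x5b  [2]=0xd7  [3]=0x1b

ed 5b d7 1b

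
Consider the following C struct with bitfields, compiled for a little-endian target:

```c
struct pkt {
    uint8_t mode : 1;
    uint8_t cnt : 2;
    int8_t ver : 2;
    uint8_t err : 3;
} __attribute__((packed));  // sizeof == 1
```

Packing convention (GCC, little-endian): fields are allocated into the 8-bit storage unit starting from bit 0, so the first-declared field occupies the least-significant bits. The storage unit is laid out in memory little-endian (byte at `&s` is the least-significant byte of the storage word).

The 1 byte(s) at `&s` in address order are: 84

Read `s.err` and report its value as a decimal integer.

4

[0]=0x84 (little-endian) → word 0x84
mode:1 @ bit 0 → (0x84>>0)&0x1 = 0x0
cnt:2 @ bit 1 → (0x84>>1)&0x3 = 0x2
ver:2 @ bit 3 → (0x84>>3)&0x3 = 0x0
err:3 @ bit 5 → (0x84>>5)&0x7 = 0x4  ←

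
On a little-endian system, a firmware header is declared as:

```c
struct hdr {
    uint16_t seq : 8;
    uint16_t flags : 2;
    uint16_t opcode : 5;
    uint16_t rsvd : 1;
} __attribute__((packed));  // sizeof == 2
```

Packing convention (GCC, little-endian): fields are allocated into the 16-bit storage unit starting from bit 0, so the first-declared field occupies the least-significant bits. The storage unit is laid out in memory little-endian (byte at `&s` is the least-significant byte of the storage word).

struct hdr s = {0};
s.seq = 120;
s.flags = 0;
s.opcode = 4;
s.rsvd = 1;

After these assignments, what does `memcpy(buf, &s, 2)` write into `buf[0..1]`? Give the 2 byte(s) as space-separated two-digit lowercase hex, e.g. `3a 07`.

78 90

seq:8 = 120 → 0x78 << 0 → word 0x0078
flags:2 = 0 → 0x0 << 8 → word 0x0078
opcode:5 = 4 → 0x4 << 10 → word 0x1078
rsvd:1 = 1 → 0x1 << 15 → word 0x9078
word = 0x9078 → little-endian bytes:
  [0]=0x78  [1]=0x90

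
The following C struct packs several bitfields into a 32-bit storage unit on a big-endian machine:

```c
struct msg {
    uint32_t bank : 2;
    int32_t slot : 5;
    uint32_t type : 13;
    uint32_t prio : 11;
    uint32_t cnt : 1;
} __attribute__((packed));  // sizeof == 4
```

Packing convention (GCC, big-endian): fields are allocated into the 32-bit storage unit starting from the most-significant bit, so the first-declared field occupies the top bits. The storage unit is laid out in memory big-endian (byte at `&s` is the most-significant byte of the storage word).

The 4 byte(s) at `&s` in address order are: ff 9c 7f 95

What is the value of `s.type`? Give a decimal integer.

6599

[0]=0xff [1]=0x9c [2]=0x7f [3]=0x95 (big-endian) → word 0xff9c7f95
bank [30+:2] = (word>>30) & 0x3 = 3
slot [25+:5] = (word>>25) & 0x1f = 31
type [12+:13] = (word>>12) & 0x1fff = 6599  ←
prio [1+:11] = (word>>1) & 0x7ff = 1994
cnt [0+:1] = (word>>0) & 0x1 = 1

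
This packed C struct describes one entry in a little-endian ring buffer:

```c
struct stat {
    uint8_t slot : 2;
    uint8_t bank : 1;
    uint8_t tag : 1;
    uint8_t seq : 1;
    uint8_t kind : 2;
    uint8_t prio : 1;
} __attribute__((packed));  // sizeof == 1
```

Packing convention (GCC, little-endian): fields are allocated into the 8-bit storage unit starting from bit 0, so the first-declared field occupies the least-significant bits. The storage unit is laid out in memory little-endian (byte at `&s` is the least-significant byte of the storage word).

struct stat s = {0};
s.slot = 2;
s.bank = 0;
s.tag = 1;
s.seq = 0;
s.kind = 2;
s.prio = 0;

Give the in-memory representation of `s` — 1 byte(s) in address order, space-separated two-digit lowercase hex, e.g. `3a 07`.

4a

slot:2 = 2 → 0x2 << 0 → word 0x02
bank:1 = 0 → 0x0 << 2 → word 0x02
tag:1 = 1 → 0x1 << 3 → word 0x0a
seq:1 = 0 → 0x0 << 4 → word 0x0a
kind:2 = 2 → 0x2 << 5 → word 0x4a
prio:1 = 0 → 0x0 << 7 → word 0x4a
word = 0x4a → little-endian bytes:
  [0]=0x4a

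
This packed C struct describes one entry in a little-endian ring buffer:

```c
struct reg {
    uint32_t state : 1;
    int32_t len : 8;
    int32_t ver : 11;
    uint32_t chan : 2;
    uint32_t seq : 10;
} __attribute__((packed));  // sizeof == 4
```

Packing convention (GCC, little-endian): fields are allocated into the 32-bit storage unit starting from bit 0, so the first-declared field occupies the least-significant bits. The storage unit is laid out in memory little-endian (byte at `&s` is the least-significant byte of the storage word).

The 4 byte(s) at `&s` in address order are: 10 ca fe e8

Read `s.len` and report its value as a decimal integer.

[0]=0x10 [1]=0xca [2]=0xfe [3]=0xe8 (little-endian) → word 0xe8feca10
state [0+:1] = (word>>0) & 0x1 = 0
len [1+:8] = (word>>1) & 0xff = 8  ←
ver [9+:11] = (word>>9) & 0x7ff = 1893
chan [20+:2] = (word>>20) & 0x3 = 3
seq [22+:10] = (word>>22) & 0x3ff = 931
len signed 8b, MSB=0: value = 8

8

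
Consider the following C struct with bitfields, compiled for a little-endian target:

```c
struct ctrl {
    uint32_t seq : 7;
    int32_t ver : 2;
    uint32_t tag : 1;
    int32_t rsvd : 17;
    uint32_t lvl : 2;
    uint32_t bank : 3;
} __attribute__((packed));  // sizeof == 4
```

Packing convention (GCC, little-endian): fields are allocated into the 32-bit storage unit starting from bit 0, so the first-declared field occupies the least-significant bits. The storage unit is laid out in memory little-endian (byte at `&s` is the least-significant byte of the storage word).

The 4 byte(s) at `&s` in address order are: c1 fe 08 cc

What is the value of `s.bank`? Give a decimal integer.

[0]=0xc1 [1]=0xfe [2]=0x08 [3]=0xcc (little-endian) → word 0xcc08fec1
seq [0+:7] = (word>>0) & 0x7f = 65
ver [7+:2] = (word>>7) & 0x3 = 1
tag [9+:1] = (word>>9) & 0x1 = 1
rsvd [10+:17] = (word>>10) & 0x1ffff = 66111
lvl [27+:2] = (word>>27) & 0x3 = 1
bank [29+:3] = (word>>29) & 0x7 = 6  ←

6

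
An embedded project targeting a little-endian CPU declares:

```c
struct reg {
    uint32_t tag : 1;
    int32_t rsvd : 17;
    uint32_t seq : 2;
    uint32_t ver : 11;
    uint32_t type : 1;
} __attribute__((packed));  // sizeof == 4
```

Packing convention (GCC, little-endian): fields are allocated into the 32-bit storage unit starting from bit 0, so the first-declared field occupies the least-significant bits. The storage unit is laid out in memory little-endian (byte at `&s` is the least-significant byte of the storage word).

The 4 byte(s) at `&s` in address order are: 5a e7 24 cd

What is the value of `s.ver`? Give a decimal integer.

1234

[0]=0x5a [1]=0xe7 [2]=0x24 [3]=0xcd (little-endian) → word 0xcd24e75a
tag [0+:1] = (word>>0) & 0x1 = 0
rsvd [1+:17] = (word>>1) & 0x1ffff = 29613
seq [18+:2] = (word>>18) & 0x3 = 1
ver [20+:11] = (word>>20) & 0x7ff = 1234  ←
type [31+:1] = (word>>31) & 0x1 = 1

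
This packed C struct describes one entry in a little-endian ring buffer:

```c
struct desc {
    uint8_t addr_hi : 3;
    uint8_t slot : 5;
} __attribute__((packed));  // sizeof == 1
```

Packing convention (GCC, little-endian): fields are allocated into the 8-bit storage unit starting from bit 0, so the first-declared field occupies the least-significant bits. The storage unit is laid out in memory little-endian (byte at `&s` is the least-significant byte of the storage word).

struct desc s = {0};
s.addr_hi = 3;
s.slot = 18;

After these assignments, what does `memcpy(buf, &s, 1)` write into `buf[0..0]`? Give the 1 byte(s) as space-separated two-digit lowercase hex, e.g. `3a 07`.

[0+:3] addr_hi=3 & 0x7 = 0x3; word=0x03
[3+:5] slot=18 & 0x1f = 0x12; word=0x93
word = 0x93 → little-endian bytes:
  [0]=0x93

93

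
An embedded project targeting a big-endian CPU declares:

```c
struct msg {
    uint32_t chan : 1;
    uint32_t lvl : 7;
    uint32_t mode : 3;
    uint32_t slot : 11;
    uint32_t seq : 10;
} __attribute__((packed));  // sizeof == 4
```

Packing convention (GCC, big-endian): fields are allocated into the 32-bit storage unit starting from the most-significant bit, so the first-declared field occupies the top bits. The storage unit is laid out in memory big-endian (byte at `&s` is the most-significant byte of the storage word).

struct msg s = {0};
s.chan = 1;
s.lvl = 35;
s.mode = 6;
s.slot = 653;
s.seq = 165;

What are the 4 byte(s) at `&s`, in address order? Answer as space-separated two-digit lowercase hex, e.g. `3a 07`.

[31+:1] chan=1 & 0x1 = 0x1; word=0x80000000
[24+:7] lvl=35 & 0x7f = 0x23; word=0xa3000000
[21+:3] mode=6 & 0x7 = 0x6; word=0xa3c00000
[10+:11] slot=653 & 0x7ff = 0x28d; word=0xa3ca3400
[0+:10] seq=165 & 0x3ff = 0xa5; word=0xa3ca34a5
word = 0xa3ca34a5 → big-endian bytes:
  [0]=0xa3  [1]=0xca  [2]=0x34  [3]=0xa5

a3 ca 34 a5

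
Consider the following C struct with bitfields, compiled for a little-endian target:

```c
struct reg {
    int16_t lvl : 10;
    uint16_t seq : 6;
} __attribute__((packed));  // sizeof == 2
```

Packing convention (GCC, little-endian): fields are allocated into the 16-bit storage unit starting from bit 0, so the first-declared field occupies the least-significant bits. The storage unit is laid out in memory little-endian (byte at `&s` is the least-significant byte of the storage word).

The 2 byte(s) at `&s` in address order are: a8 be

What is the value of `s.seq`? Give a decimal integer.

47

[0]=0xa8 [1]=0xbe (little-endian) → word 0xbea8
lvl:10 @ bit 0 → (0xbea8>>0)&0x3ff = 0x2a8
seq:6 @ bit 10 → (0xbea8>>10)&0x3f = 0x2f  ←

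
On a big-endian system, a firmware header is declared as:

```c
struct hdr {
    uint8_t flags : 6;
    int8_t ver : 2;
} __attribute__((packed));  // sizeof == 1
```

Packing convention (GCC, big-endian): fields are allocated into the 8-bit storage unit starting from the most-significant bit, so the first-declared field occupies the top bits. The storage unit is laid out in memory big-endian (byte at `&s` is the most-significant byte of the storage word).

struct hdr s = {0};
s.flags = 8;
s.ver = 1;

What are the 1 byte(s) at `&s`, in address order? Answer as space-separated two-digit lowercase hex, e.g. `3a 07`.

flags (6b) val=8 bits=0x8 at bit 2: 0x20
ver (2b) val=1 bits=0x1 at bit 0: 0x21
word = 0x21 → big-endian bytes:
  [0]=0x21

21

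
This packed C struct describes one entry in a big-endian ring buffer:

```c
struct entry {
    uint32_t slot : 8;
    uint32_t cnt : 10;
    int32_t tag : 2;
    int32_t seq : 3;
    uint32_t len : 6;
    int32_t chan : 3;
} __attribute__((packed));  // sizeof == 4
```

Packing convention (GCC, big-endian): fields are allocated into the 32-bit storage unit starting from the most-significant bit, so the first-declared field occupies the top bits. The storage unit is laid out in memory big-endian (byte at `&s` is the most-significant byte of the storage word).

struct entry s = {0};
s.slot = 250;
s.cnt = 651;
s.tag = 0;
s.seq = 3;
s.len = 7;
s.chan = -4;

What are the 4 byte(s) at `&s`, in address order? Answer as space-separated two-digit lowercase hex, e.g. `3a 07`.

fa a2 c6 3c

slot:8 = 250 → 0xfa << 24 → word 0xfa000000
cnt:10 = 651 → 0x28b << 14 → word 0xfaa2c000
tag:2 = 0 → 0x0 << 12 → word 0xfaa2c000
seq:3 = 3 → 0x3 << 9 → word 0xfaa2c600
len:6 = 7 → 0x7 << 3 → word 0xfaa2c638
chan:3 = -4 → 0x4 << 0 → word 0xfaa2c63c
word = 0xfaa2c63c → big-endian bytes:
  [0]=0xfa  [1]=0xa2  [2]=0xc6  [3]=0x3c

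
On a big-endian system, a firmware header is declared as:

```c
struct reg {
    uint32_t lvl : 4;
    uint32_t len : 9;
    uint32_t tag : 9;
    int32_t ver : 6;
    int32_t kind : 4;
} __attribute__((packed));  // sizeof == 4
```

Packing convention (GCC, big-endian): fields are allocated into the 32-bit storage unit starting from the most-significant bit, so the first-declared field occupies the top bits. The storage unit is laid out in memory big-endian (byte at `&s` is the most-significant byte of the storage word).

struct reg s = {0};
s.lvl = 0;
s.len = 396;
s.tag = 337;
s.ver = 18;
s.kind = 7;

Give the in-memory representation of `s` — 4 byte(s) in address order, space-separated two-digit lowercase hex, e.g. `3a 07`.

0c 65 45 27

[28+:4] lvl=0 & 0xf = 0x0; word=0x00000000
[19+:9] len=396 & 0x1ff = 0x18c; word=0x0c600000
[10+:9] tag=337 & 0x1ff = 0x151; word=0x0c654400
[4+:6] ver=18 & 0x3f = 0x12; word=0x0c654520
[0+:4] kind=7 & 0xf = 0x7; word=0x0c654527
word = 0x0c654527 → big-endian bytes:
  [0]=0x0c  [1]=0x65  [2]=0x45  [3]=0x27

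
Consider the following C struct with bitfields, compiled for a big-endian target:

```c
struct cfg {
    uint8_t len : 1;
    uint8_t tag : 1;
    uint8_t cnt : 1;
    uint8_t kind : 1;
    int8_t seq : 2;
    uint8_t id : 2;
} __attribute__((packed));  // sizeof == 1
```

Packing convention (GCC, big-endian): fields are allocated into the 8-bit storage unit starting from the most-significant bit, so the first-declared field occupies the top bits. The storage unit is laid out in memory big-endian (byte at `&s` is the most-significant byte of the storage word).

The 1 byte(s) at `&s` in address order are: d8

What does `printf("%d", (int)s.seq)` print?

[0]=0xd8 (big-endian) → word 0xd8
len:1 @ bit 7 → (0xd8>>7)&0x1 = 0x1
tag:1 @ bit 6 → (0xd8>>6)&0x1 = 0x1
cnt:1 @ bit 5 → (0xd8>>5)&0x1 = 0x0
kind:1 @ bit 4 → (0xd8>>4)&0x1 = 0x1
seq:2 @ bit 2 → (0xd8>>2)&0x3 = 0x2  ←
id:2 @ bit 0 → (0xd8>>0)&0x3 = 0x0
seq signed 2b, MSB=1: 2 - 4 = -2

-2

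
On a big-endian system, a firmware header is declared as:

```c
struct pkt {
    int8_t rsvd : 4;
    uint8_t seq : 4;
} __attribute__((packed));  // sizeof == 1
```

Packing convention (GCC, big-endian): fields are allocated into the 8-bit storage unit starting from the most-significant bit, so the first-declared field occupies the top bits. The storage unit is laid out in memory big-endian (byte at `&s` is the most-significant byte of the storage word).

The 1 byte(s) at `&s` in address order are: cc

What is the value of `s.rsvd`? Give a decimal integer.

-4

[0]=0xcc (big-endian) → word 0xcc
rsvd [4+:4] = (word>>4) & 0xf = 12  ←
seq [0+:4] = (word>>0) & 0xf = 12
rsvd signed 4b, MSB=1: 12 - 16 = -4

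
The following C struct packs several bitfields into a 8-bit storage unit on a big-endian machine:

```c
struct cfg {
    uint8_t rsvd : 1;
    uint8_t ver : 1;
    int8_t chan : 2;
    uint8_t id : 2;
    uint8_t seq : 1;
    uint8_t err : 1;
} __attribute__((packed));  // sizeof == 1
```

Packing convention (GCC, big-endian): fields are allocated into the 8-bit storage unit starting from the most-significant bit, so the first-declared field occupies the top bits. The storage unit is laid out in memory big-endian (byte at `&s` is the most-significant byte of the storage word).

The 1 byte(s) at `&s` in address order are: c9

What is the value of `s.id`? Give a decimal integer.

2

[0]=0xc9 (big-endian) → word 0xc9
rsvd [7+:1] = (word>>7) & 0x1 = 1
ver [6+:1] = (word>>6) & 0x1 = 1
chan [4+:2] = (word>>4) & 0x3 = 0
id [2+:2] = (word>>2) & 0x3 = 2  ←
seq [1+:1] = (word>>1) & 0x1 = 0
err [0+:1] = (word>>0) & 0x1 = 1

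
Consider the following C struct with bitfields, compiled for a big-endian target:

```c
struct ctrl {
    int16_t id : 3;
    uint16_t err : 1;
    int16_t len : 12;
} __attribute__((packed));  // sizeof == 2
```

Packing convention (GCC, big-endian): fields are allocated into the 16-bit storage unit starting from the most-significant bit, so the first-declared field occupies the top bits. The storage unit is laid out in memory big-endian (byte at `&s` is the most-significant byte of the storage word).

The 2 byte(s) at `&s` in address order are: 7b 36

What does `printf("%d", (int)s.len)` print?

[0]=0x7b [1]=0x36 (big-endian) → word 0x7b36
id [13+:3] = (word>>13) & 0x7 = 3
err [12+:1] = (word>>12) & 0x1 = 1
len [0+:12] = (word>>0) & 0xfff = 2870  ←
len signed 12b, MSB=1: 2870 - 4096 = -1226

-1226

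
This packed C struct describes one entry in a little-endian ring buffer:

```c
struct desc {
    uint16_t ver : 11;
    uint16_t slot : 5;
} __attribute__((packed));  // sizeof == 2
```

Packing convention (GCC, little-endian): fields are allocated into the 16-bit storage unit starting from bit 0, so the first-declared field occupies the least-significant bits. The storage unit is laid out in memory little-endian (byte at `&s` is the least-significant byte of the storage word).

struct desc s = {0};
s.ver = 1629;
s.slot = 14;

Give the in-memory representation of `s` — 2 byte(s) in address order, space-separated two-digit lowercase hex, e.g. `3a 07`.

ver:11 = 1629 → 0x65d << 0 → word 0x065d
slot:5 = 14 → 0xe << 11 → word 0x765d
word = 0x765d → little-endian bytes:
  [0]=0x5d  [1]=0x76

5d 76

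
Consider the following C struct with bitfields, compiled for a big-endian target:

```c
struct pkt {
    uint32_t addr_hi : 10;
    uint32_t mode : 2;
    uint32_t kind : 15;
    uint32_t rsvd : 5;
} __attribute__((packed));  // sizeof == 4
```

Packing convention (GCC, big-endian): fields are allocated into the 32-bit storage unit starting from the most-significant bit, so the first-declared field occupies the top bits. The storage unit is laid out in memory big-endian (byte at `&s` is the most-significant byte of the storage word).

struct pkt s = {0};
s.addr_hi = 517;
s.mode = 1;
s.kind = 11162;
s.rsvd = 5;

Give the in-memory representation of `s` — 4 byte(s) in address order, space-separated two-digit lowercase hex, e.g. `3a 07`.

81 55 73 45

addr_hi (10b) val=517 bits=0x205 at bit 22: 0x81400000
mode (2b) val=1 bits=0x1 at bit 20: 0x81500000
kind (15b) val=11162 bits=0x2b9a at bit 5: 0x81557340
rsvd (5b) val=5 bits=0x5 at bit 0: 0x81557345
word = 0x81557345 → big-endian bytes:
  [0]=0x81  [1]=0x55  [2]=0x73  [3]=0x45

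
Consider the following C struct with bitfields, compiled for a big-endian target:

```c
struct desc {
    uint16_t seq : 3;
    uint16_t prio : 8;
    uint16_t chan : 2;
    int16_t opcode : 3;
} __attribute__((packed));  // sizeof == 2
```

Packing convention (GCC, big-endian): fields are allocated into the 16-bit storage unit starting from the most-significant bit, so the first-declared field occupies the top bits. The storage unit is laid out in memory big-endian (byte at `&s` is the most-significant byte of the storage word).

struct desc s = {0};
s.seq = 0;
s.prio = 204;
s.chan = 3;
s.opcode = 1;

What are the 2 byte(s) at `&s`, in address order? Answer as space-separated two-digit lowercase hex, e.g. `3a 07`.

19 99

[13+:3] seq=0 & 0x7 = 0x0; word=0x0000
[5+:8] prio=204 & 0xff = 0xcc; word=0x1980
[3+:2] chan=3 & 0x3 = 0x3; word=0x1998
[0+:3] opcode=1 & 0x7 = 0x1; word=0x1999
word = 0x1999 → big-endian bytes:
  [0]=0x19  [1]=0x99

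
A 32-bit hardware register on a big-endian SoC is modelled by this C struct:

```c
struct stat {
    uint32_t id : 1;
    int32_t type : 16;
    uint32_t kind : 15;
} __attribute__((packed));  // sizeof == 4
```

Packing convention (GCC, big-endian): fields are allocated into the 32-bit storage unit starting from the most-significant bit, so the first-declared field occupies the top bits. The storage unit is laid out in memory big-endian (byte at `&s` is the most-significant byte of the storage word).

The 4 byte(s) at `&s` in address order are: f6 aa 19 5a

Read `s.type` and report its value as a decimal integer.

[0]=0xf6 [1]=0xaa [2]=0x19 [3]=0x5a (big-endian) → word 0xf6aa195a
id [31+:1] = (word>>31) & 0x1 = 1
type [15+:16] = (word>>15) & 0xffff = 60756  ←
kind [0+:15] = (word>>0) & 0x7fff = 6490
type signed 16b, MSB=1: 60756 - 65536 = -4780

-4780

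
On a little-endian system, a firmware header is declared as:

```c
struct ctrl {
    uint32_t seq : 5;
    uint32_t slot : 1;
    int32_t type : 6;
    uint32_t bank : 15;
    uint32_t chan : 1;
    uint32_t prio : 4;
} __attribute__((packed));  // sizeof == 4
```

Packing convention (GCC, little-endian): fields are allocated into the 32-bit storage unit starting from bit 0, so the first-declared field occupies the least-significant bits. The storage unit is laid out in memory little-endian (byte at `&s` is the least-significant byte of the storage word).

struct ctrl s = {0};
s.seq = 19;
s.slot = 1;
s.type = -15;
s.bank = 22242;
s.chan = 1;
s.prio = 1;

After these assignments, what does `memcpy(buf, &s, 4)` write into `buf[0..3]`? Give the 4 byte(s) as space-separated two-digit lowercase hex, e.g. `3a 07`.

73 2c 6e 1d

seq:5 = 19 → 0x13 << 0 → word 0x00000013
slot:1 = 1 → 0x1 << 5 → word 0x00000033
type:6 = -15 → 0x31 << 6 → word 0x00000c73
bank:15 = 22242 → 0x56e2 << 12 → word 0x056e2c73
chan:1 = 1 → 0x1 << 27 → word 0x0d6e2c73
prio:4 = 1 → 0x1 << 28 → word 0x1d6e2c73
word = 0x1d6e2c73 → little-endian bytes:
  [0]=0x73  [1]=0x2c  [2]=0x6e  [3]=0x1d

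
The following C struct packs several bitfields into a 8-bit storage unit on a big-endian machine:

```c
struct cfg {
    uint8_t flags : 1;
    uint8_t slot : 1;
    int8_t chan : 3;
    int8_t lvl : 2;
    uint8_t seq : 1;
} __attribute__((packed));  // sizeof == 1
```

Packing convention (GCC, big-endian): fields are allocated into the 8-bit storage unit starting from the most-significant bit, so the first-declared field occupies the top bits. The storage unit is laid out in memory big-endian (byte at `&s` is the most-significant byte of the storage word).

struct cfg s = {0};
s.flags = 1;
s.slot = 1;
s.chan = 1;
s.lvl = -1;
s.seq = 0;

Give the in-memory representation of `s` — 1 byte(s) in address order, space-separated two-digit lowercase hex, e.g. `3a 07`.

ce

[7+:1] flags=1 & 0x1 = 0x1; word=0x80
[6+:1] slot=1 & 0x1 = 0x1; word=0xc0
[3+:3] chan=1 & 0x7 = 0x1; word=0xc8
[1+:2] lvl=-1 & 0x3 = 0x3; word=0xce
[0+:1] seq=0 & 0x1 = 0x0; word=0xce
word = 0xce → big-endian bytes:
  [0]=0xce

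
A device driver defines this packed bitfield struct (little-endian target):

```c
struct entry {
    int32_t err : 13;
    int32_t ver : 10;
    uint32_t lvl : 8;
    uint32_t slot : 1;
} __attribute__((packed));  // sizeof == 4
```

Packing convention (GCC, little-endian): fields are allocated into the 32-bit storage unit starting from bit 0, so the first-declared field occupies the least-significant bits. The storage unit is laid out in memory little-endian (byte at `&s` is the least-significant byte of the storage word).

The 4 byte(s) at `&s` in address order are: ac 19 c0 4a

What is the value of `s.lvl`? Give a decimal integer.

[0]=0xac [1]=0x19 [2]=0xc0 [3]=0x4a (little-endian) → word 0x4ac019ac
err [0+:13] = (word>>0) & 0x1fff = 6572
ver [13+:10] = (word>>13) & 0x3ff = 512
lvl [23+:8] = (word>>23) & 0xff = 149  ←
slot [31+:1] = (word>>31) & 0x1 = 0

149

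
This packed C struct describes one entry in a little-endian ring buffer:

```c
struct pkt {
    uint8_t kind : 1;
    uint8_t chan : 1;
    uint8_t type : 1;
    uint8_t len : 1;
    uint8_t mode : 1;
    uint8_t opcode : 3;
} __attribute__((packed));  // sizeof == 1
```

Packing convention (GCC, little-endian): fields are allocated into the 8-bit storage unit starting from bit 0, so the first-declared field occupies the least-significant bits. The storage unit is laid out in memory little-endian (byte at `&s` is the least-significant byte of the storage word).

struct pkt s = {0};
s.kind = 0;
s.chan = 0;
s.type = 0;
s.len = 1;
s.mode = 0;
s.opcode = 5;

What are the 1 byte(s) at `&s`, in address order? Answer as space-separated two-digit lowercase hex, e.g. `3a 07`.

kind:1 = 0 → 0x0 << 0 → word 0x00
chan:1 = 0 → 0x0 << 1 → word 0x00
type:1 = 0 → 0x0 << 2 → word 0x00
len:1 = 1 → 0x1 << 3 → word 0x08
mode:1 = 0 → 0x0 << 4 → word 0x08
opcode:3 = 5 → 0x5 << 5 → word 0xa8
word = 0xa8 → little-endian bytes:
  [0]=0xa8

a8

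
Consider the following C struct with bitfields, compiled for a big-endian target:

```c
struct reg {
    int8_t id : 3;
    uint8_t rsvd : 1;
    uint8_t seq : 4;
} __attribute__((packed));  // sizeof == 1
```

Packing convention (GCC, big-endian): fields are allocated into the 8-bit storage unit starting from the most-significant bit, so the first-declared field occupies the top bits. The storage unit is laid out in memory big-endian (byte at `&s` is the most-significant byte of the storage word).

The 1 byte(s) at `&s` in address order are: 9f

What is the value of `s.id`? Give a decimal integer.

[0]=0x9f (big-endian) → word 0x9f
id [5+:3] = (word>>5) & 0x7 = 4  ←
rsvd [4+:1] = (word>>4) & 0x1 = 1
seq [0+:4] = (word>>0) & 0xf = 15
id signed 3b, MSB=1: 4 - 8 = -4

-4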